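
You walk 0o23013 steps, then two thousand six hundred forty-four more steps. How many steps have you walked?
Convert 0o23013 (octal) → 2×4096 + 3×512 + 1×8 + 3 = 9739 (decimal)
Convert two thousand six hundred forty-four (English words) → 2×1000 + 6×100 + 44 = 2644 (decimal)
Compute 9739 + 2644 = 12383
12383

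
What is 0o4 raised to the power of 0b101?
Convert 0o4 (octal) → 4 (decimal)
Convert 0b101 (binary) → 4 + 1 = 5 (decimal)
Compute 4 ^ 5 = 1024
1024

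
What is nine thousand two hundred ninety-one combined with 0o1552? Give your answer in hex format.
Convert nine thousand two hundred ninety-one (English words) → 9×1000 + 2×100 + 91 = 9291 (decimal)
Convert 0o1552 (octal) → 1×512 + 5×64 + 5×8 + 2 = 874 (decimal)
Compute 9291 + 874 = 10165
Convert 10165 (decimal) → 10165 = 2×4096 + 7×256 + 11×16 + 5 → 0x27B5 (hexadecimal)
0x27B5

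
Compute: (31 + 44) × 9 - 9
Parentheses first: 31 + 44 = 75
Multiply: 75 × 9 = 675
Subtract: 675 - 9 = 666
666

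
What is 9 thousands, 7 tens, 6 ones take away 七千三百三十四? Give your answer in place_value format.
Convert 9 thousands, 7 tens, 6 ones (place-value notation) → 9×1000 + 7×10 + 6 = 9076 (decimal)
Convert 七千三百三十四 (Chinese numeral) → 7×1000 + 3×100 + 3×10 + 4 = 7334 (decimal)
Compute 9076 - 7334 = 1742
Convert 1742 (decimal) → 1742 = 1×1000 + 7×100 + 4×10 + 2 → 1 thousand, 7 hundreds, 4 tens, 2 ones (place-value notation)
1 thousand, 7 hundreds, 4 tens, 2 ones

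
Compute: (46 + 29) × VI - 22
Convert VI (Roman numeral) → 5 + 1 = 6 (decimal)
Expression in decimal: (46 + 29) × 6 - 22
Parentheses first: 46 + 29 = 75
Multiply: 75 × 6 = 450
Subtract: 450 - 22 = 428
428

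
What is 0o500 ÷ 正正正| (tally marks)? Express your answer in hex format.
Convert 0o500 (octal) → 5×64 = 320 (decimal)
Convert 正正正| (tally marks) → 5 + 5 + 5 + 1 = 16 (decimal)
Compute 320 ÷ 16 = 20
Convert 20 (decimal) → 20 = 1×16 + 4 → 0x14 (hexadecimal)
0x14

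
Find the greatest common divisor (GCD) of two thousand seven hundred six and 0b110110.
Convert two thousand seven hundred six (English words) → 2×1000 + 7×100 + 6 = 2706 (decimal)
Convert 0b110110 (binary) → 32 + 16 + 4 + 2 = 54 (decimal)
Compute gcd(2706, 54) = 6
6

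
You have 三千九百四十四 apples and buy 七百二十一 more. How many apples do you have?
Convert 三千九百四十四 (Chinese numeral) → 3×1000 + 9×100 + 4×10 + 4 = 3944 (decimal)
Convert 七百二十一 (Chinese numeral) → 7×100 + 2×10 + 1 = 721 (decimal)
Compute 3944 + 721 = 4665
4665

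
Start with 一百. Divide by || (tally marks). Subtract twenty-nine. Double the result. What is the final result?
Convert 一百 (Chinese numeral) → 1×100 = 100 (decimal)
Start: 100
Convert || (tally marks) → 2 (decimal)
100 ÷ 2 = 50
Convert twenty-nine (English words) → 29 (decimal)
50 - 29 = 21
21 × 2 = 42
42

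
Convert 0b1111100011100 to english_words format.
Convert 0b1111100011100 (binary) → 4096 + 2048 + 1024 + 512 + 256 + 16 + 8 + 4 = 7964 (decimal)
Convert 7964 (decimal) → 7964 = 7×1000 + 9×100 + 64 → seven thousand nine hundred sixty-four (English words)
seven thousand nine hundred sixty-four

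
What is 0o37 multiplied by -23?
Convert 0o37 (octal) → 3×8 + 7 = 31 (decimal)
Compute 31 × -23 = -713
-713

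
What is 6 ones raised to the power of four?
Convert 6 ones (place-value notation) → 6 (decimal)
Convert four (English words) → 4 (decimal)
Compute 6 ^ 4 = 1296
1296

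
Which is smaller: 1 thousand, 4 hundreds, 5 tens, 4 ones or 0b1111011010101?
Convert 1 thousand, 4 hundreds, 5 tens, 4 ones (place-value notation) → 1×1000 + 4×100 + 5×10 + 4 = 1454 (decimal)
Convert 0b1111011010101 (binary) → 4096 + 2048 + 1024 + 512 + 128 + 64 + 16 + 4 + 1 = 7893 (decimal)
Compare 1454 vs 7893: smaller = 1454
1454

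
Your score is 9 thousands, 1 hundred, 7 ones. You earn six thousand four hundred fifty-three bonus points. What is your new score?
Convert 9 thousands, 1 hundred, 7 ones (place-value notation) → 9×1000 + 1×100 + 7 = 9107 (decimal)
Convert six thousand four hundred fifty-three (English words) → 6×1000 + 4×100 + 53 = 6453 (decimal)
Compute 9107 + 6453 = 15560
15560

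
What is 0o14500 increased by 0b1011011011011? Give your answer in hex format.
Convert 0o14500 (octal) → 1×4096 + 4×512 + 5×64 = 6464 (decimal)
Convert 0b1011011011011 (binary) → 4096 + 1024 + 512 + 128 + 64 + 16 + 8 + 2 + 1 = 5851 (decimal)
Compute 6464 + 5851 = 12315
Convert 12315 (decimal) → 12315 = 3×4096 + 1×16 + 11 → 0x301B (hexadecimal)
0x301B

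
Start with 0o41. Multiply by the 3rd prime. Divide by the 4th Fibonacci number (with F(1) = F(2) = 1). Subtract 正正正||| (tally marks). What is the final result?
Convert 0o41 (octal) → 4×8 + 1 = 33 (decimal)
Start: 33
Convert the 3rd prime (prime index) → 5 (decimal)
33 × 5 = 165
Convert the 4th Fibonacci number (with F(1) = F(2) = 1) (Fibonacci index) → 1, 1, 2, 3 → 3 (decimal)
165 ÷ 3 = 55
Convert 正正正||| (tally marks) → 5 + 5 + 5 + 3 = 18 (decimal)
55 - 18 = 37
37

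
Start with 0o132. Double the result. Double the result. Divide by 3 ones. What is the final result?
Convert 0o132 (octal) → 1×64 + 3×8 + 2 = 90 (decimal)
Start: 90
90 × 2 = 180
180 × 2 = 360
Convert 3 ones (place-value notation) → 3 (decimal)
360 ÷ 3 = 120
120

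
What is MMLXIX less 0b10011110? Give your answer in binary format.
Convert MMLXIX (Roman numeral) → 1000 + 1000 + 50 + 10 + 9 = 2069 (decimal)
Convert 0b10011110 (binary) → 128 + 16 + 8 + 4 + 2 = 158 (decimal)
Compute 2069 - 158 = 1911
Convert 1911 (decimal) → 1911 = 1024 + 512 + 256 + 64 + 32 + 16 + 4 + 2 + 1 → 0b11101110111 (binary)
0b11101110111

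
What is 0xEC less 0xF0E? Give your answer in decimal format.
Convert 0xEC (hexadecimal) → 14×16 + 12 = 236 (decimal)
Convert 0xF0E (hexadecimal) → 15×256 + 14 = 3854 (decimal)
Compute 236 - 3854 = -3618
-3618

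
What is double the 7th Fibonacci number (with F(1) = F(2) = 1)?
The 7th Fibonacci number (with F(1) = F(2) = 1): 1, 1, 2, 3, 5, 8, 13 → 13
Compute 13 × 2 = 26
26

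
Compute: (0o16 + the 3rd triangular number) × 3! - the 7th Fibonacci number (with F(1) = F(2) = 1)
Convert 0o16 (octal) → 1×8 + 6 = 14 (decimal)
Convert the 3rd triangular number (triangular index) → 3×4/2 = 6 (decimal)
Convert 3! (factorial) → 6 (decimal)
Convert the 7th Fibonacci number (with F(1) = F(2) = 1) (Fibonacci index) → 1, 1, 2, 3, 5, 8, 13 → 13 (decimal)
Expression in decimal: (14 + 6) × 6 - 13
Parentheses first: 14 + 6 = 20
Multiply: 20 × 6 = 120
Subtract: 120 - 13 = 107
107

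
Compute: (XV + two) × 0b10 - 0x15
Convert XV (Roman numeral) → 10 + 5 = 15 (decimal)
Convert two (English words) → 2 (decimal)
Convert 0b10 (binary) → 2 (decimal)
Convert 0x15 (hexadecimal) → 1×16 + 5 = 21 (decimal)
Expression in decimal: (15 + 2) × 2 - 21
Parentheses first: 15 + 2 = 17
Multiply: 17 × 2 = 34
Subtract: 34 - 21 = 13
13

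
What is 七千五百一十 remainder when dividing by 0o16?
Convert 七千五百一十 (Chinese numeral) → 7×1000 + 5×100 + 1×10 = 7510 (decimal)
Convert 0o16 (octal) → 1×8 + 6 = 14 (decimal)
Compute 7510 mod 14 = 6
6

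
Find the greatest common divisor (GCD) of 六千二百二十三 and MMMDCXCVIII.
Convert 六千二百二十三 (Chinese numeral) → 6×1000 + 2×100 + 2×10 + 3 = 6223 (decimal)
Convert MMMDCXCVIII (Roman numeral) → 1000 + 1000 + 1000 + 500 + 100 + 90 + 5 + 1 + 1 + 1 = 3698 (decimal)
Compute gcd(6223, 3698) = 1
1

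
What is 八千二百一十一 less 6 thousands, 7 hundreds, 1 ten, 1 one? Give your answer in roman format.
Convert 八千二百一十一 (Chinese numeral) → 8×1000 + 2×100 + 1×10 + 1 = 8211 (decimal)
Convert 6 thousands, 7 hundreds, 1 ten, 1 one (place-value notation) → 6×1000 + 7×100 + 1×10 + 1 = 6711 (decimal)
Compute 8211 - 6711 = 1500
Convert 1500 (decimal) → 1500 = 1000 + 500 → MD (Roman numeral)
MD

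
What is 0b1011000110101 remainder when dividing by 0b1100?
Convert 0b1011000110101 (binary) → 4096 + 1024 + 512 + 32 + 16 + 4 + 1 = 5685 (decimal)
Convert 0b1100 (binary) → 8 + 4 = 12 (decimal)
Compute 5685 mod 12 = 9
9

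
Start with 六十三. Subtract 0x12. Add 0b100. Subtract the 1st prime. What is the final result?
Convert 六十三 (Chinese numeral) → 6×10 + 3 = 63 (decimal)
Start: 63
Convert 0x12 (hexadecimal) → 1×16 + 2 = 18 (decimal)
63 - 18 = 45
Convert 0b100 (binary) → 4 (decimal)
45 + 4 = 49
Convert the 1st prime (prime index) → 2 (decimal)
49 - 2 = 47
47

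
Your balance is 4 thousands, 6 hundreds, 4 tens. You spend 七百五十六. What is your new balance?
Convert 4 thousands, 6 hundreds, 4 tens (place-value notation) → 4×1000 + 6×100 + 4×10 = 4640 (decimal)
Convert 七百五十六 (Chinese numeral) → 7×100 + 5×10 + 6 = 756 (decimal)
Compute 4640 - 756 = 3884
3884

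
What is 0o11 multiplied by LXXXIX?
Convert 0o11 (octal) → 1×8 + 1 = 9 (decimal)
Convert LXXXIX (Roman numeral) → 50 + 10 + 10 + 10 + 9 = 89 (decimal)
Compute 9 × 89 = 801
801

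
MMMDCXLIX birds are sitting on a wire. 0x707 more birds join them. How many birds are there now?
Convert MMMDCXLIX (Roman numeral) → 1000 + 1000 + 1000 + 500 + 100 + 40 + 9 = 3649 (decimal)
Convert 0x707 (hexadecimal) → 7×256 + 7 = 1799 (decimal)
Compute 3649 + 1799 = 5448
5448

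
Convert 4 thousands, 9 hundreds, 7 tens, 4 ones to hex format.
Convert 4 thousands, 9 hundreds, 7 tens, 4 ones (place-value notation) → 4×1000 + 9×100 + 7×10 + 4 = 4974 (decimal)
Convert 4974 (decimal) → 4974 = 1×4096 + 3×256 + 6×16 + 14 → 0x136E (hexadecimal)
0x136E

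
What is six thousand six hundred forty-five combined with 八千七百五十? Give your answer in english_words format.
Convert six thousand six hundred forty-five (English words) → 6×1000 + 6×100 + 45 = 6645 (decimal)
Convert 八千七百五十 (Chinese numeral) → 8×1000 + 7×100 + 5×10 = 8750 (decimal)
Compute 6645 + 8750 = 15395
Convert 15395 (decimal) → 15395 = 15×1000 + 3×100 + 95 → fifteen thousand three hundred ninety-five (English words)
fifteen thousand three hundred ninety-five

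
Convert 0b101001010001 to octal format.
Convert 0b101001010001 (binary) → 2048 + 512 + 64 + 16 + 1 = 2641 (decimal)
Convert 2641 (decimal) → 2641 = 5×512 + 1×64 + 2×8 + 1 → 0o5121 (octal)
0o5121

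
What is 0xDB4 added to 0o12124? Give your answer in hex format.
Convert 0xDB4 (hexadecimal) → 13×256 + 11×16 + 4 = 3508 (decimal)
Convert 0o12124 (octal) → 1×4096 + 2×512 + 1×64 + 2×8 + 4 = 5204 (decimal)
Compute 3508 + 5204 = 8712
Convert 8712 (decimal) → 8712 = 2×4096 + 2×256 + 8 → 0x2208 (hexadecimal)
0x2208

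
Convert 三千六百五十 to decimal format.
Convert 三千六百五十 (Chinese numeral) → 3×1000 + 6×100 + 5×10 = 3650 (decimal)
3650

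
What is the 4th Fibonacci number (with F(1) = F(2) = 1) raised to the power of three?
Convert the 4th Fibonacci number (with F(1) = F(2) = 1) (Fibonacci index) → 1, 1, 2, 3 → 3 (decimal)
Convert three (English words) → 3 (decimal)
Compute 3 ^ 3 = 27
27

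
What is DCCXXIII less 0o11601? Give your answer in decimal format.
Convert DCCXXIII (Roman numeral) → 500 + 100 + 100 + 10 + 10 + 1 + 1 + 1 = 723 (decimal)
Convert 0o11601 (octal) → 1×4096 + 1×512 + 6×64 + 1 = 4993 (decimal)
Compute 723 - 4993 = -4270
-4270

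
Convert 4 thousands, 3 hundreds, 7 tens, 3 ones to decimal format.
Convert 4 thousands, 3 hundreds, 7 tens, 3 ones (place-value notation) → 4×1000 + 3×100 + 7×10 + 3 = 4373 (decimal)
4373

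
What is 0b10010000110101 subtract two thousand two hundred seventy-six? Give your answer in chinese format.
Convert 0b10010000110101 (binary) → 8192 + 1024 + 32 + 16 + 4 + 1 = 9269 (decimal)
Convert two thousand two hundred seventy-six (English words) → 2×1000 + 2×100 + 76 = 2276 (decimal)
Compute 9269 - 2276 = 6993
Convert 6993 (decimal) → 6993 = 6×1000 + 9×100 + 9×10 + 3 → 六千九百九十三 (Chinese numeral)
六千九百九十三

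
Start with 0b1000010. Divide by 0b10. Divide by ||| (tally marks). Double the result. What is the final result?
Convert 0b1000010 (binary) → 64 + 2 = 66 (decimal)
Start: 66
Convert 0b10 (binary) → 2 (decimal)
66 ÷ 2 = 33
Convert ||| (tally marks) → 3 (decimal)
33 ÷ 3 = 11
11 × 2 = 22
22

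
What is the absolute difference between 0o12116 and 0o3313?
Convert 0o12116 (octal) → 1×4096 + 2×512 + 1×64 + 1×8 + 6 = 5198 (decimal)
Convert 0o3313 (octal) → 3×512 + 3×64 + 1×8 + 3 = 1739 (decimal)
Compute |5198 - 1739| = 3459
3459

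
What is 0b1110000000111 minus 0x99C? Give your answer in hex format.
Convert 0b1110000000111 (binary) → 4096 + 2048 + 1024 + 4 + 2 + 1 = 7175 (decimal)
Convert 0x99C (hexadecimal) → 9×256 + 9×16 + 12 = 2460 (decimal)
Compute 7175 - 2460 = 4715
Convert 4715 (decimal) → 4715 = 1×4096 + 2×256 + 6×16 + 11 → 0x126B (hexadecimal)
0x126B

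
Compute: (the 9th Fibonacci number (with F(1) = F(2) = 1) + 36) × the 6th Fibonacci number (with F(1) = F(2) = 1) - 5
Convert the 9th Fibonacci number (with F(1) = F(2) = 1) (Fibonacci index) → 1, 1, 2, 3, 5, 8, 13, 21, 34 → 34 (decimal)
Convert the 6th Fibonacci number (with F(1) = F(2) = 1) (Fibonacci index) → 1, 1, 2, 3, 5, 8 → 8 (decimal)
Expression in decimal: (34 + 36) × 8 - 5
Parentheses first: 34 + 36 = 70
Multiply: 70 × 8 = 560
Subtract: 560 - 5 = 555
555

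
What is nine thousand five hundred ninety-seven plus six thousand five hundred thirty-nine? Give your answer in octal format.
Convert nine thousand five hundred ninety-seven (English words) → 9×1000 + 5×100 + 97 = 9597 (decimal)
Convert six thousand five hundred thirty-nine (English words) → 6×1000 + 5×100 + 39 = 6539 (decimal)
Compute 9597 + 6539 = 16136
Convert 16136 (decimal) → 16136 = 3×4096 + 7×512 + 4×64 + 1×8 → 0o37410 (octal)
0o37410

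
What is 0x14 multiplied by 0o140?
Convert 0x14 (hexadecimal) → 1×16 + 4 = 20 (decimal)
Convert 0o140 (octal) → 1×64 + 4×8 = 96 (decimal)
Compute 20 × 96 = 1920
1920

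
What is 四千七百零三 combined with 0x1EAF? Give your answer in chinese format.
Convert 四千七百零三 (Chinese numeral) → 4×1000 + 7×100 + 3 = 4703 (decimal)
Convert 0x1EAF (hexadecimal) → 1×4096 + 14×256 + 10×16 + 15 = 7855 (decimal)
Compute 4703 + 7855 = 12558
Convert 12558 (decimal) → 12558 = 1×10000 + 2×1000 + 5×100 + 5×10 + 8 → 一万二千五百五十八 (Chinese numeral)
一万二千五百五十八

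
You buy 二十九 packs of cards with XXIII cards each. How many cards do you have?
Convert XXIII (Roman numeral) → 10 + 10 + 1 + 1 + 1 = 23 (decimal)
Convert 二十九 (Chinese numeral) → 2×10 + 9 = 29 (decimal)
Compute 23 × 29 = 667
667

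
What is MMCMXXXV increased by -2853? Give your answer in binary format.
Convert MMCMXXXV (Roman numeral) → 1000 + 1000 + 900 + 10 + 10 + 10 + 5 = 2935 (decimal)
Compute 2935 + -2853 = 82
Convert 82 (decimal) → 82 = 64 + 16 + 2 → 0b1010010 (binary)
0b1010010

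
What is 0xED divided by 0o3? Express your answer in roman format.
Convert 0xED (hexadecimal) → 14×16 + 13 = 237 (decimal)
Convert 0o3 (octal) → 3 (decimal)
Compute 237 ÷ 3 = 79
Convert 79 (decimal) → 79 = 50 + 10 + 10 + 9 → LXXIX (Roman numeral)
LXXIX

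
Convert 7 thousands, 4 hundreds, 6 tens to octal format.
Convert 7 thousands, 4 hundreds, 6 tens (place-value notation) → 7×1000 + 4×100 + 6×10 = 7460 (decimal)
Convert 7460 (decimal) → 7460 = 1×4096 + 6×512 + 4×64 + 4×8 + 4 → 0o16444 (octal)
0o16444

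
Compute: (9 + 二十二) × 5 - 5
Convert 二十二 (Chinese numeral) → 2×10 + 2 = 22 (decimal)
Expression in decimal: (9 + 22) × 5 - 5
Parentheses first: 9 + 22 = 31
Multiply: 31 × 5 = 155
Subtract: 155 - 5 = 150
150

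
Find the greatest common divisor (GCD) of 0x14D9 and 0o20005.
Convert 0x14D9 (hexadecimal) → 1×4096 + 4×256 + 13×16 + 9 = 5337 (decimal)
Convert 0o20005 (octal) → 2×4096 + 5 = 8197 (decimal)
Compute gcd(5337, 8197) = 1
1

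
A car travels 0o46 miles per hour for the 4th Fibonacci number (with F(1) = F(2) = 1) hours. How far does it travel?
Convert 0o46 (octal) → 4×8 + 6 = 38 (decimal)
Convert the 4th Fibonacci number (with F(1) = F(2) = 1) (Fibonacci index) → 1, 1, 2, 3 → 3 (decimal)
Compute 38 × 3 = 114
114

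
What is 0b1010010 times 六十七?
Convert 0b1010010 (binary) → 64 + 16 + 2 = 82 (decimal)
Convert 六十七 (Chinese numeral) → 6×10 + 7 = 67 (decimal)
Compute 82 × 67 = 5494
5494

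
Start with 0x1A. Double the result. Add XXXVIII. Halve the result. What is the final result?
Convert 0x1A (hexadecimal) → 1×16 + 10 = 26 (decimal)
Start: 26
26 × 2 = 52
Convert XXXVIII (Roman numeral) → 10 + 10 + 10 + 5 + 1 + 1 + 1 = 38 (decimal)
52 + 38 = 90
90 ÷ 2 = 45
45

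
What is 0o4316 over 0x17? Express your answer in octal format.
Convert 0o4316 (octal) → 4×512 + 3×64 + 1×8 + 6 = 2254 (decimal)
Convert 0x17 (hexadecimal) → 1×16 + 7 = 23 (decimal)
Compute 2254 ÷ 23 = 98
Convert 98 (decimal) → 98 = 1×64 + 4×8 + 2 → 0o142 (octal)
0o142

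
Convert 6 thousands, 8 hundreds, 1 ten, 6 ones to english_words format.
Convert 6 thousands, 8 hundreds, 1 ten, 6 ones (place-value notation) → 6×1000 + 8×100 + 1×10 + 6 = 6816 (decimal)
Convert 6816 (decimal) → 6816 = 6×1000 + 8×100 + 16 → six thousand eight hundred sixteen (English words)
six thousand eight hundred sixteen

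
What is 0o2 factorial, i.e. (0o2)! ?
Convert 0o2 (octal) → 2 (decimal)
Compute 2! = 2
2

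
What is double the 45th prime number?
The 45th prime number = 197
Compute 197 × 2 = 394
394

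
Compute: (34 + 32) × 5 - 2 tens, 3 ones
Convert 2 tens, 3 ones (place-value notation) → 2×10 + 3 = 23 (decimal)
Expression in decimal: (34 + 32) × 5 - 23
Parentheses first: 34 + 32 = 66
Multiply: 66 × 5 = 330
Subtract: 330 - 23 = 307
307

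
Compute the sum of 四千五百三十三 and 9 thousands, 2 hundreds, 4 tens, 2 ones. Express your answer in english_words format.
Convert 四千五百三十三 (Chinese numeral) → 4×1000 + 5×100 + 3×10 + 3 = 4533 (decimal)
Convert 9 thousands, 2 hundreds, 4 tens, 2 ones (place-value notation) → 9×1000 + 2×100 + 4×10 + 2 = 9242 (decimal)
Compute 4533 + 9242 = 13775
Convert 13775 (decimal) → 13775 = 13×1000 + 7×100 + 75 → thirteen thousand seven hundred seventy-five (English words)
thirteen thousand seven hundred seventy-five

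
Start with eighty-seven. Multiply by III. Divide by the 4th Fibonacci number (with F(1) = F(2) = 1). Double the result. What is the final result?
Convert eighty-seven (English words) → 87 (decimal)
Start: 87
Convert III (Roman numeral) → 1 + 1 + 1 = 3 (decimal)
87 × 3 = 261
Convert the 4th Fibonacci number (with F(1) = F(2) = 1) (Fibonacci index) → 1, 1, 2, 3 → 3 (decimal)
261 ÷ 3 = 87
87 × 2 = 174
174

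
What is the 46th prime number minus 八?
The 46th prime number = 199
Convert 八 (Chinese numeral) → 8 (decimal)
Compute 199 - 8 = 191
191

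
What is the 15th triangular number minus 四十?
The 15th triangular number = 15×16/2 = 120
Convert 四十 (Chinese numeral) → 4×10 = 40 (decimal)
Compute 120 - 40 = 80
80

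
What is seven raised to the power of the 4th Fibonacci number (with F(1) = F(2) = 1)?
Convert seven (English words) → 7 (decimal)
Convert the 4th Fibonacci number (with F(1) = F(2) = 1) (Fibonacci index) → 1, 1, 2, 3 → 3 (decimal)
Compute 7 ^ 3 = 343
343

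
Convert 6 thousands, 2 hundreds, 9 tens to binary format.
Convert 6 thousands, 2 hundreds, 9 tens (place-value notation) → 6×1000 + 2×100 + 9×10 = 6290 (decimal)
Convert 6290 (decimal) → 6290 = 4096 + 2048 + 128 + 16 + 2 → 0b1100010010010 (binary)
0b1100010010010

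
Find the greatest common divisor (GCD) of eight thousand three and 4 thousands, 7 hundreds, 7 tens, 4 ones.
Convert eight thousand three (English words) → 8×1000 + 3 = 8003 (decimal)
Convert 4 thousands, 7 hundreds, 7 tens, 4 ones (place-value notation) → 4×1000 + 7×100 + 7×10 + 4 = 4774 (decimal)
Compute gcd(8003, 4774) = 1
1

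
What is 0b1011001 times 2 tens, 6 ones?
Convert 0b1011001 (binary) → 64 + 16 + 8 + 1 = 89 (decimal)
Convert 2 tens, 6 ones (place-value notation) → 2×10 + 6 = 26 (decimal)
Compute 89 × 26 = 2314
2314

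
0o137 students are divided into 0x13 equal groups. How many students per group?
Convert 0o137 (octal) → 1×64 + 3×8 + 7 = 95 (decimal)
Convert 0x13 (hexadecimal) → 1×16 + 3 = 19 (decimal)
Compute 95 ÷ 19 = 5
5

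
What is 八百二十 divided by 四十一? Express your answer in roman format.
Convert 八百二十 (Chinese numeral) → 8×100 + 2×10 = 820 (decimal)
Convert 四十一 (Chinese numeral) → 4×10 + 1 = 41 (decimal)
Compute 820 ÷ 41 = 20
Convert 20 (decimal) → 20 = 10 + 10 → XX (Roman numeral)
XX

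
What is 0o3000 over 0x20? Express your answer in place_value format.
Convert 0o3000 (octal) → 3×512 = 1536 (decimal)
Convert 0x20 (hexadecimal) → 2×16 = 32 (decimal)
Compute 1536 ÷ 32 = 48
Convert 48 (decimal) → 48 = 4×10 + 8 → 4 tens, 8 ones (place-value notation)
4 tens, 8 ones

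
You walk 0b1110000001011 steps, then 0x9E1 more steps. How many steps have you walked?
Convert 0b1110000001011 (binary) → 4096 + 2048 + 1024 + 8 + 2 + 1 = 7179 (decimal)
Convert 0x9E1 (hexadecimal) → 9×256 + 14×16 + 1 = 2529 (decimal)
Compute 7179 + 2529 = 9708
9708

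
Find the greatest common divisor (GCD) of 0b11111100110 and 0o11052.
Convert 0b11111100110 (binary) → 1024 + 512 + 256 + 128 + 64 + 32 + 4 + 2 = 2022 (decimal)
Convert 0o11052 (octal) → 1×4096 + 1×512 + 5×8 + 2 = 4650 (decimal)
Compute gcd(2022, 4650) = 6
6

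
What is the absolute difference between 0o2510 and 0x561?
Convert 0o2510 (octal) → 2×512 + 5×64 + 1×8 = 1352 (decimal)
Convert 0x561 (hexadecimal) → 5×256 + 6×16 + 1 = 1377 (decimal)
Compute |1352 - 1377| = 25
25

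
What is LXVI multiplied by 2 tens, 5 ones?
Convert LXVI (Roman numeral) → 50 + 10 + 5 + 1 = 66 (decimal)
Convert 2 tens, 5 ones (place-value notation) → 2×10 + 5 = 25 (decimal)
Compute 66 × 25 = 1650
1650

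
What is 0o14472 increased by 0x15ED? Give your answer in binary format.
Convert 0o14472 (octal) → 1×4096 + 4×512 + 4×64 + 7×8 + 2 = 6458 (decimal)
Convert 0x15ED (hexadecimal) → 1×4096 + 5×256 + 14×16 + 13 = 5613 (decimal)
Compute 6458 + 5613 = 12071
Convert 12071 (decimal) → 12071 = 8192 + 2048 + 1024 + 512 + 256 + 32 + 4 + 2 + 1 → 0b10111100100111 (binary)
0b10111100100111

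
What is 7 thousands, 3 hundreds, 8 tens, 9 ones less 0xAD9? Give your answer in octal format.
Convert 7 thousands, 3 hundreds, 8 tens, 9 ones (place-value notation) → 7×1000 + 3×100 + 8×10 + 9 = 7389 (decimal)
Convert 0xAD9 (hexadecimal) → 10×256 + 13×16 + 9 = 2777 (decimal)
Compute 7389 - 2777 = 4612
Convert 4612 (decimal) → 4612 = 1×4096 + 1×512 + 4 → 0o11004 (octal)
0o11004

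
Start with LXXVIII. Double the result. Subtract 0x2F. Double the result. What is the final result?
Convert LXXVIII (Roman numeral) → 50 + 10 + 10 + 5 + 1 + 1 + 1 = 78 (decimal)
Start: 78
78 × 2 = 156
Convert 0x2F (hexadecimal) → 2×16 + 15 = 47 (decimal)
156 - 47 = 109
109 × 2 = 218
218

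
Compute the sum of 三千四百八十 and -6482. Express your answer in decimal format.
Convert 三千四百八十 (Chinese numeral) → 3×1000 + 4×100 + 8×10 = 3480 (decimal)
Compute 3480 + -6482 = -3002
-3002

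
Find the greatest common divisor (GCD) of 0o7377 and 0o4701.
Convert 0o7377 (octal) → 7×512 + 3×64 + 7×8 + 7 = 3839 (decimal)
Convert 0o4701 (octal) → 4×512 + 7×64 + 1 = 2497 (decimal)
Compute gcd(3839, 2497) = 11
11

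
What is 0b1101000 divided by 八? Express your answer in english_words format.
Convert 0b1101000 (binary) → 64 + 32 + 8 = 104 (decimal)
Convert 八 (Chinese numeral) → 8 (decimal)
Compute 104 ÷ 8 = 13
Convert 13 (decimal) → thirteen (English words)
thirteen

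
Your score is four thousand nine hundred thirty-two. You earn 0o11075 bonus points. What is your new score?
Convert four thousand nine hundred thirty-two (English words) → 4×1000 + 9×100 + 32 = 4932 (decimal)
Convert 0o11075 (octal) → 1×4096 + 1×512 + 7×8 + 5 = 4669 (decimal)
Compute 4932 + 4669 = 9601
9601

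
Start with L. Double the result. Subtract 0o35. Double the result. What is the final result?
Convert L (Roman numeral) → 50 (decimal)
Start: 50
50 × 2 = 100
Convert 0o35 (octal) → 3×8 + 5 = 29 (decimal)
100 - 29 = 71
71 × 2 = 142
142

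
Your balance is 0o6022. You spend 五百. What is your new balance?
Convert 0o6022 (octal) → 6×512 + 2×8 + 2 = 3090 (decimal)
Convert 五百 (Chinese numeral) → 5×100 = 500 (decimal)
Compute 3090 - 500 = 2590
2590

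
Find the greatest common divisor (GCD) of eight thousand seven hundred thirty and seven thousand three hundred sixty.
Convert eight thousand seven hundred thirty (English words) → 8×1000 + 7×100 + 30 = 8730 (decimal)
Convert seven thousand three hundred sixty (English words) → 7×1000 + 3×100 + 60 = 7360 (decimal)
Compute gcd(8730, 7360) = 10
10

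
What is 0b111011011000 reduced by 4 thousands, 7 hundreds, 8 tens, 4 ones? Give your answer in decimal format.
Convert 0b111011011000 (binary) → 2048 + 1024 + 512 + 128 + 64 + 16 + 8 = 3800 (decimal)
Convert 4 thousands, 7 hundreds, 8 tens, 4 ones (place-value notation) → 4×1000 + 7×100 + 8×10 + 4 = 4784 (decimal)
Compute 3800 - 4784 = -984
-984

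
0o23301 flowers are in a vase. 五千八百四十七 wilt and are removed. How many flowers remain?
Convert 0o23301 (octal) → 2×4096 + 3×512 + 3×64 + 1 = 9921 (decimal)
Convert 五千八百四十七 (Chinese numeral) → 5×1000 + 8×100 + 4×10 + 7 = 5847 (decimal)
Compute 9921 - 5847 = 4074
4074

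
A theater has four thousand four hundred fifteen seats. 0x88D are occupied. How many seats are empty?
Convert four thousand four hundred fifteen (English words) → 4×1000 + 4×100 + 15 = 4415 (decimal)
Convert 0x88D (hexadecimal) → 8×256 + 8×16 + 13 = 2189 (decimal)
Compute 4415 - 2189 = 2226
2226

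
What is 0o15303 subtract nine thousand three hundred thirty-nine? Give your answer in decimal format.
Convert 0o15303 (octal) → 1×4096 + 5×512 + 3×64 + 3 = 6851 (decimal)
Convert nine thousand three hundred thirty-nine (English words) → 9×1000 + 3×100 + 39 = 9339 (decimal)
Compute 6851 - 9339 = -2488
-2488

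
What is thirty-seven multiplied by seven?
Convert thirty-seven (English words) → 37 (decimal)
Convert seven (English words) → 7 (decimal)
Compute 37 × 7 = 259
259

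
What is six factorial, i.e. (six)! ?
Convert six (English words) → 6 (decimal)
Compute 6! = 720
720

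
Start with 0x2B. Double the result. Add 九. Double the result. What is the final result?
Convert 0x2B (hexadecimal) → 2×16 + 11 = 43 (decimal)
Start: 43
43 × 2 = 86
Convert 九 (Chinese numeral) → 9 (decimal)
86 + 9 = 95
95 × 2 = 190
190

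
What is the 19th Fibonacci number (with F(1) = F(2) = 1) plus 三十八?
The 19th Fibonacci number (with F(1) = F(2) = 1) = 4181
Convert 三十八 (Chinese numeral) → 3×10 + 8 = 38 (decimal)
Compute 4181 + 38 = 4219
4219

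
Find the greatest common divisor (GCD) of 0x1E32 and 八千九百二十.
Convert 0x1E32 (hexadecimal) → 1×4096 + 14×256 + 3×16 + 2 = 7730 (decimal)
Convert 八千九百二十 (Chinese numeral) → 8×1000 + 9×100 + 2×10 = 8920 (decimal)
Compute gcd(7730, 8920) = 10
10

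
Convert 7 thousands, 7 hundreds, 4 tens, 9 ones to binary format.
Convert 7 thousands, 7 hundreds, 4 tens, 9 ones (place-value notation) → 7×1000 + 7×100 + 4×10 + 9 = 7749 (decimal)
Convert 7749 (decimal) → 7749 = 4096 + 2048 + 1024 + 512 + 64 + 4 + 1 → 0b1111001000101 (binary)
0b1111001000101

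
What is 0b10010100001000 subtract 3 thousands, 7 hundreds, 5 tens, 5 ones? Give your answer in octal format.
Convert 0b10010100001000 (binary) → 8192 + 1024 + 256 + 8 = 9480 (decimal)
Convert 3 thousands, 7 hundreds, 5 tens, 5 ones (place-value notation) → 3×1000 + 7×100 + 5×10 + 5 = 3755 (decimal)
Compute 9480 - 3755 = 5725
Convert 5725 (decimal) → 5725 = 1×4096 + 3×512 + 1×64 + 3×8 + 5 → 0o13135 (octal)
0o13135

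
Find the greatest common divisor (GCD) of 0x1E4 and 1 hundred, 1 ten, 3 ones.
Convert 0x1E4 (hexadecimal) → 1×256 + 14×16 + 4 = 484 (decimal)
Convert 1 hundred, 1 ten, 3 ones (place-value notation) → 1×100 + 1×10 + 3 = 113 (decimal)
Compute gcd(484, 113) = 1
1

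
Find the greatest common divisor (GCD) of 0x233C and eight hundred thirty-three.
Convert 0x233C (hexadecimal) → 2×4096 + 3×256 + 3×16 + 12 = 9020 (decimal)
Convert eight hundred thirty-three (English words) → 8×100 + 33 = 833 (decimal)
Compute gcd(9020, 833) = 1
1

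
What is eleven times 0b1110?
Convert eleven (English words) → 11 (decimal)
Convert 0b1110 (binary) → 8 + 4 + 2 = 14 (decimal)
Compute 11 × 14 = 154
154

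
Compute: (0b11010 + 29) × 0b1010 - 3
Convert 0b11010 (binary) → 16 + 8 + 2 = 26 (decimal)
Convert 0b1010 (binary) → 8 + 2 = 10 (decimal)
Expression in decimal: (26 + 29) × 10 - 3
Parentheses first: 26 + 29 = 55
Multiply: 55 × 10 = 550
Subtract: 550 - 3 = 547
547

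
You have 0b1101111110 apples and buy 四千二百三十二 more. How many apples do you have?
Convert 0b1101111110 (binary) → 512 + 256 + 64 + 32 + 16 + 8 + 4 + 2 = 894 (decimal)
Convert 四千二百三十二 (Chinese numeral) → 4×1000 + 2×100 + 3×10 + 2 = 4232 (decimal)
Compute 894 + 4232 = 5126
5126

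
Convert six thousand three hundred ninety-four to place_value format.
Convert six thousand three hundred ninety-four (English words) → 6×1000 + 3×100 + 94 = 6394 (decimal)
Convert 6394 (decimal) → 6394 = 6×1000 + 3×100 + 9×10 + 4 → 6 thousands, 3 hundreds, 9 tens, 4 ones (place-value notation)
6 thousands, 3 hundreds, 9 tens, 4 ones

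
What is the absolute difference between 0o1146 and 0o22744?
Convert 0o1146 (octal) → 1×512 + 1×64 + 4×8 + 6 = 614 (decimal)
Convert 0o22744 (octal) → 2×4096 + 2×512 + 7×64 + 4×8 + 4 = 9700 (decimal)
Compute |614 - 9700| = 9086
9086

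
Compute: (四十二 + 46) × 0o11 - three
Convert 四十二 (Chinese numeral) → 4×10 + 2 = 42 (decimal)
Convert 0o11 (octal) → 1×8 + 1 = 9 (decimal)
Convert three (English words) → 3 (decimal)
Expression in decimal: (42 + 46) × 9 - 3
Parentheses first: 42 + 46 = 88
Multiply: 88 × 9 = 792
Subtract: 792 - 3 = 789
789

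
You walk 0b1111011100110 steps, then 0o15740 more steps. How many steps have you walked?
Convert 0b1111011100110 (binary) → 4096 + 2048 + 1024 + 512 + 128 + 64 + 32 + 4 + 2 = 7910 (decimal)
Convert 0o15740 (octal) → 1×4096 + 5×512 + 7×64 + 4×8 = 7136 (decimal)
Compute 7910 + 7136 = 15046
15046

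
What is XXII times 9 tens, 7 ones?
Convert XXII (Roman numeral) → 10 + 10 + 1 + 1 = 22 (decimal)
Convert 9 tens, 7 ones (place-value notation) → 9×10 + 7 = 97 (decimal)
Compute 22 × 97 = 2134
2134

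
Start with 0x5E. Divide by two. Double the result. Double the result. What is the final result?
Convert 0x5E (hexadecimal) → 5×16 + 14 = 94 (decimal)
Start: 94
Convert two (English words) → 2 (decimal)
94 ÷ 2 = 47
47 × 2 = 94
94 × 2 = 188
188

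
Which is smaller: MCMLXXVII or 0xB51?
Convert MCMLXXVII (Roman numeral) → 1000 + 900 + 50 + 10 + 10 + 5 + 1 + 1 = 1977 (decimal)
Convert 0xB51 (hexadecimal) → 11×256 + 5×16 + 1 = 2897 (decimal)
Compare 1977 vs 2897: smaller = 1977
1977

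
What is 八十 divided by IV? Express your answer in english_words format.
Convert 八十 (Chinese numeral) → 8×10 = 80 (decimal)
Convert IV (Roman numeral) → 4 (decimal)
Compute 80 ÷ 4 = 20
Convert 20 (decimal) → twenty (English words)
twenty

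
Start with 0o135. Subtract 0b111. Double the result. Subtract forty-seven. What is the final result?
Convert 0o135 (octal) → 1×64 + 3×8 + 5 = 93 (decimal)
Start: 93
Convert 0b111 (binary) → 4 + 2 + 1 = 7 (decimal)
93 - 7 = 86
86 × 2 = 172
Convert forty-seven (English words) → 47 (decimal)
172 - 47 = 125
125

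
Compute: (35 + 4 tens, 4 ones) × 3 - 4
Convert 4 tens, 4 ones (place-value notation) → 4×10 + 4 = 44 (decimal)
Expression in decimal: (35 + 44) × 3 - 4
Parentheses first: 35 + 44 = 79
Multiply: 79 × 3 = 237
Subtract: 237 - 4 = 233
233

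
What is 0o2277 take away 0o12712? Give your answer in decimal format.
Convert 0o2277 (octal) → 2×512 + 2×64 + 7×8 + 7 = 1215 (decimal)
Convert 0o12712 (octal) → 1×4096 + 2×512 + 7×64 + 1×8 + 2 = 5578 (decimal)
Compute 1215 - 5578 = -4363
-4363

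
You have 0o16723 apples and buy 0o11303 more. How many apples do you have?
Convert 0o16723 (octal) → 1×4096 + 6×512 + 7×64 + 2×8 + 3 = 7635 (decimal)
Convert 0o11303 (octal) → 1×4096 + 1×512 + 3×64 + 3 = 4803 (decimal)
Compute 7635 + 4803 = 12438
12438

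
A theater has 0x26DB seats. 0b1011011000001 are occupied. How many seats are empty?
Convert 0x26DB (hexadecimal) → 2×4096 + 6×256 + 13×16 + 11 = 9947 (decimal)
Convert 0b1011011000001 (binary) → 4096 + 1024 + 512 + 128 + 64 + 1 = 5825 (decimal)
Compute 9947 - 5825 = 4122
4122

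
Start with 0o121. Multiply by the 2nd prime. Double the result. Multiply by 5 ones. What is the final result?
Convert 0o121 (octal) → 1×64 + 2×8 + 1 = 81 (decimal)
Start: 81
Convert the 2nd prime (prime index) → 3 (decimal)
81 × 3 = 243
243 × 2 = 486
Convert 5 ones (place-value notation) → 5 (decimal)
486 × 5 = 2430
2430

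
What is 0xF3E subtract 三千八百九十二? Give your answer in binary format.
Convert 0xF3E (hexadecimal) → 15×256 + 3×16 + 14 = 3902 (decimal)
Convert 三千八百九十二 (Chinese numeral) → 3×1000 + 8×100 + 9×10 + 2 = 3892 (decimal)
Compute 3902 - 3892 = 10
Convert 10 (decimal) → 10 = 8 + 2 → 0b1010 (binary)
0b1010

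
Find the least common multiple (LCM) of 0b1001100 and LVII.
Convert 0b1001100 (binary) → 64 + 8 + 4 = 76 (decimal)
Convert LVII (Roman numeral) → 50 + 5 + 1 + 1 = 57 (decimal)
Compute lcm(76, 57) = 228
228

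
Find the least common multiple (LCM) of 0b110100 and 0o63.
Convert 0b110100 (binary) → 32 + 16 + 4 = 52 (decimal)
Convert 0o63 (octal) → 6×8 + 3 = 51 (decimal)
Compute lcm(52, 51) = 2652
2652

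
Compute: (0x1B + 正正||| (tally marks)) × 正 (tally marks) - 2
Convert 0x1B (hexadecimal) → 1×16 + 11 = 27 (decimal)
Convert 正正||| (tally marks) → 5 + 5 + 3 = 13 (decimal)
Convert 正 (tally marks) → 5 (decimal)
Expression in decimal: (27 + 13) × 5 - 2
Parentheses first: 27 + 13 = 40
Multiply: 40 × 5 = 200
Subtract: 200 - 2 = 198
198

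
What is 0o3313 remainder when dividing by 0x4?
Convert 0o3313 (octal) → 3×512 + 3×64 + 1×8 + 3 = 1739 (decimal)
Convert 0x4 (hexadecimal) → 4 (decimal)
Compute 1739 mod 4 = 3
3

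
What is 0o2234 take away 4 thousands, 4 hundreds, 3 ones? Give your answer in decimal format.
Convert 0o2234 (octal) → 2×512 + 2×64 + 3×8 + 4 = 1180 (decimal)
Convert 4 thousands, 4 hundreds, 3 ones (place-value notation) → 4×1000 + 4×100 + 3 = 4403 (decimal)
Compute 1180 - 4403 = -3223
-3223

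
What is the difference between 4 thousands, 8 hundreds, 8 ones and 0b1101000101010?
Convert 4 thousands, 8 hundreds, 8 ones (place-value notation) → 4×1000 + 8×100 + 8 = 4808 (decimal)
Convert 0b1101000101010 (binary) → 4096 + 2048 + 512 + 32 + 8 + 2 = 6698 (decimal)
Difference: |4808 - 6698| = 1890
1890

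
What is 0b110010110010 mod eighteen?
Convert 0b110010110010 (binary) → 2048 + 1024 + 128 + 32 + 16 + 2 = 3250 (decimal)
Convert eighteen (English words) → 18 (decimal)
Compute 3250 mod 18 = 10
10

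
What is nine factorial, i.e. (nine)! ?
Convert nine (English words) → 9 (decimal)
Compute 9! = 362880
362880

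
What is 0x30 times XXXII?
Convert 0x30 (hexadecimal) → 3×16 = 48 (decimal)
Convert XXXII (Roman numeral) → 10 + 10 + 10 + 1 + 1 = 32 (decimal)
Compute 48 × 32 = 1536
1536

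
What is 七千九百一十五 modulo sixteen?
Convert 七千九百一十五 (Chinese numeral) → 7×1000 + 9×100 + 1×10 + 5 = 7915 (decimal)
Convert sixteen (English words) → 16 (decimal)
Compute 7915 mod 16 = 11
11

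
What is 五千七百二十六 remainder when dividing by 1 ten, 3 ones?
Convert 五千七百二十六 (Chinese numeral) → 5×1000 + 7×100 + 2×10 + 6 = 5726 (decimal)
Convert 1 ten, 3 ones (place-value notation) → 1×10 + 3 = 13 (decimal)
Compute 5726 mod 13 = 6
6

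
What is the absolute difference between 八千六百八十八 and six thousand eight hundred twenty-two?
Convert 八千六百八十八 (Chinese numeral) → 8×1000 + 6×100 + 8×10 + 8 = 8688 (decimal)
Convert six thousand eight hundred twenty-two (English words) → 6×1000 + 8×100 + 22 = 6822 (decimal)
Compute |8688 - 6822| = 1866
1866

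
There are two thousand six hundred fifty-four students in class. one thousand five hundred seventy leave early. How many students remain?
Convert two thousand six hundred fifty-four (English words) → 2×1000 + 6×100 + 54 = 2654 (decimal)
Convert one thousand five hundred seventy (English words) → 1×1000 + 5×100 + 70 = 1570 (decimal)
Compute 2654 - 1570 = 1084
1084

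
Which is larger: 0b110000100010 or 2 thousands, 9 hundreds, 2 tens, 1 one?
Convert 0b110000100010 (binary) → 2048 + 1024 + 32 + 2 = 3106 (decimal)
Convert 2 thousands, 9 hundreds, 2 tens, 1 one (place-value notation) → 2×1000 + 9×100 + 2×10 + 1 = 2921 (decimal)
Compare 3106 vs 2921: larger = 3106
3106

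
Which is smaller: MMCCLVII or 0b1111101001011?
Convert MMCCLVII (Roman numeral) → 1000 + 1000 + 100 + 100 + 50 + 5 + 1 + 1 = 2257 (decimal)
Convert 0b1111101001011 (binary) → 4096 + 2048 + 1024 + 512 + 256 + 64 + 8 + 2 + 1 = 8011 (decimal)
Compare 2257 vs 8011: smaller = 2257
2257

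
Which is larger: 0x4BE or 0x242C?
Convert 0x4BE (hexadecimal) → 4×256 + 11×16 + 14 = 1214 (decimal)
Convert 0x242C (hexadecimal) → 2×4096 + 4×256 + 2×16 + 12 = 9260 (decimal)
Compare 1214 vs 9260: larger = 9260
9260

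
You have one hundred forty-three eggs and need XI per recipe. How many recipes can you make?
Convert one hundred forty-three (English words) → 1×100 + 43 = 143 (decimal)
Convert XI (Roman numeral) → 10 + 1 = 11 (decimal)
Compute 143 ÷ 11 = 13
13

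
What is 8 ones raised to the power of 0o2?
Convert 8 ones (place-value notation) → 8 (decimal)
Convert 0o2 (octal) → 2 (decimal)
Compute 8 ^ 2 = 64
64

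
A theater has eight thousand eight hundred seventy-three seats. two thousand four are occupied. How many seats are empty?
Convert eight thousand eight hundred seventy-three (English words) → 8×1000 + 8×100 + 73 = 8873 (decimal)
Convert two thousand four (English words) → 2×1000 + 4 = 2004 (decimal)
Compute 8873 - 2004 = 6869
6869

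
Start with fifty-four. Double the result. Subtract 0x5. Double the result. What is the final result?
Convert fifty-four (English words) → 54 (decimal)
Start: 54
54 × 2 = 108
Convert 0x5 (hexadecimal) → 5 (decimal)
108 - 5 = 103
103 × 2 = 206
206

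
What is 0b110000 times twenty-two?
Convert 0b110000 (binary) → 32 + 16 = 48 (decimal)
Convert twenty-two (English words) → 22 (decimal)
Compute 48 × 22 = 1056
1056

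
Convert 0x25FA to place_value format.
Convert 0x25FA (hexadecimal) → 2×4096 + 5×256 + 15×16 + 10 = 9722 (decimal)
Convert 9722 (decimal) → 9722 = 9×1000 + 7×100 + 2×10 + 2 → 9 thousands, 7 hundreds, 2 tens, 2 ones (place-value notation)
9 thousands, 7 hundreds, 2 tens, 2 ones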